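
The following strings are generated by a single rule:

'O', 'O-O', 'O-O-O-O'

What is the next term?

s(k+1) = s(k)·-·s(k) — each term doubles the last with '-' between the halves.
One more doubling of O-O-O-O gives the answer.

O-O-O-O-O-O-O-O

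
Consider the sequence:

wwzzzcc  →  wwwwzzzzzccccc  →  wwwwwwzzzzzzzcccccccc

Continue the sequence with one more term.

wwwwwwwwzzzzzzzzzccccccccccc

Reading off run lengths: w runs 2, 4, 6; z runs 3, 5, 7; c runs 2, 5, 8 — each is linear in n (n = 1, 2, …).
Setting n = 4 gives 8, 9, 11 characters in each block.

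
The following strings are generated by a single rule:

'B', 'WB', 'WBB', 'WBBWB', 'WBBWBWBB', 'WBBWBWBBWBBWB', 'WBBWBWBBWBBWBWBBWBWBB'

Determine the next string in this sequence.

WBBWBWBBWBBWBWBBWBWBBWBBWBWBBWBBWB

Each term (from the third on) is the previous term followed by the one before it: term 3 = WB·B = WBB.
So term 8 is WBBWBWBBWBBWBWBBWBWBB·WBBWBWBBWBBWB.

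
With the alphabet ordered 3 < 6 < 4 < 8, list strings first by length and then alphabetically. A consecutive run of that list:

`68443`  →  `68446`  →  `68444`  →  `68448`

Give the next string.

The successor of 68448 increments the rightmost position that isn't already 8 and resets every position after it to 3.

68483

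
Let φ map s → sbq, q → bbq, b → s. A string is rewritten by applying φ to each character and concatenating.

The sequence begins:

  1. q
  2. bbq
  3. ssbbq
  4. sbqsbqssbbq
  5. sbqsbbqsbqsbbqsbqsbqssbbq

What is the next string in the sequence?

Rewriting the 25 symbols of sbqsbbqsbqsbbqsbqsbqssbbq one by one yields sbq s bbq sbq s s bbq sbq s bbq sbq s s bbq sbq s bbq sbq s bbq sbq sbq s s bbq; concatenated:

sbqsbbqsbqssbbqsbqsbbqsbqssbbqsbqsbbqsbqsbbqsbqsbqssbbq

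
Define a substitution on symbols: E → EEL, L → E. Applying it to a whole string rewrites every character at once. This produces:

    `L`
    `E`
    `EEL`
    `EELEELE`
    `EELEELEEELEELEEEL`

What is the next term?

EELEELEEELEELEEELEELEELEEELEELEEELEELEELE

Applying the rule to each of the 17 symbols of EELEELEEELEELEEEL gives the pieces EEL EEL E EEL EEL E EEL EEL EEL E EEL EEL E EEL EEL EEL E, which concatenate to the answer.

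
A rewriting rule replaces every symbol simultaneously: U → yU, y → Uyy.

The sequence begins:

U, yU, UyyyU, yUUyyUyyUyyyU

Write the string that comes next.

UyyyUyUUyyUyyyUUyyUyyyUUyyUyyUyyyU

φ(yUUyyUyyUyyyU) expands symbol-by-symbol to Uyy yU yU Uyy Uyy yU Uyy Uyy yU Uyy Uyy Uyy yU; joining the 13 pieces gives the next term.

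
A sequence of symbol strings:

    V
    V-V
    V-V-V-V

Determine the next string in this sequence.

s(k+1) = s(k)·-·s(k) — each term doubles the last with '-' between the halves.
Doubling V-V-V-V with '-' between the halves:

V-V-V-V-V-V-V-V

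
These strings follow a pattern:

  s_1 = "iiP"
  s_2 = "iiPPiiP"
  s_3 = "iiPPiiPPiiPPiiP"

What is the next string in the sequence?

iiPPiiPPiiPPiiPPiiPPiiPPiiPPiiP

Every step duplicates the string with 'P' between the halves.
So the next term is two copies of iiPPiiPPiiPPiiP with 'P' between the halves.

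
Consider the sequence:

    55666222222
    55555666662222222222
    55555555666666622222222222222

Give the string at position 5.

55555555555555666666666662222222222222222222222

The n-th term is 3n-1 5's then 2n+1 6's then 4n+2 2's (n = 1, 2, …).
Setting n = 5 gives 14, 11, 22 characters in each block.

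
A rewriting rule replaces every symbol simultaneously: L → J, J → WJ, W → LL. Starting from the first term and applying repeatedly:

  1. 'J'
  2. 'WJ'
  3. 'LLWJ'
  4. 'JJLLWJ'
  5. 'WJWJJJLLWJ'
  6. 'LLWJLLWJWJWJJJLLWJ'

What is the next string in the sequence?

Rewriting the 18 symbols of LLWJLLWJWJWJJJLLWJ one by one yields J J LL WJ J J LL WJ LL WJ LL WJ WJ WJ J J LL WJ; concatenated:

JJLLWJJJLLWJLLWJLLWJWJWJJJLLWJ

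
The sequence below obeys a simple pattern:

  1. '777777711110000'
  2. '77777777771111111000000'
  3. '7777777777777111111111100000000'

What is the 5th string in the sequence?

77777777777777777771111111111111111000000000000

Term n consists of 3n+1 7's, followed by 3n-2 1's, followed by 2n 0's, where the shown terms are n = 2, 3, 4.
At n = 6 the blocks have lengths 19, 16, 12.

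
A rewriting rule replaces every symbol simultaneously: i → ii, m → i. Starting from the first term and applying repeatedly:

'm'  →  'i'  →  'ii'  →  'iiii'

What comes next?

iiiiiiii

Expanding iiii: i→ii, i→ii, i→ii, i→ii. Concatenated: ii ii ii ii.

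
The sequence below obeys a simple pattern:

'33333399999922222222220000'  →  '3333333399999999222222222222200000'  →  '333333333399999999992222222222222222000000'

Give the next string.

Reading off run lengths: 3 runs 6, 8, 10; 9 runs 6, 8, 10; 2 runs 10, 13, 16; 0 runs 4, 5, 6 — each is linear in n, where the shown terms are n = 3, 4, 5.
For the next term, n = 6, so the run lengths are 12, 12, 19, 7.

33333333333399999999999922222222222222222220000000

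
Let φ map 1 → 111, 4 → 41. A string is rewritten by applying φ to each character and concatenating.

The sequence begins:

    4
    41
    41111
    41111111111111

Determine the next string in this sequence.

φ(41111111111111) expands symbol-by-symbol to 41 111 111 111 111 111 111 111 111 111 111 111 111 111; joining the 14 pieces gives the next term.

41111111111111111111111111111111111111111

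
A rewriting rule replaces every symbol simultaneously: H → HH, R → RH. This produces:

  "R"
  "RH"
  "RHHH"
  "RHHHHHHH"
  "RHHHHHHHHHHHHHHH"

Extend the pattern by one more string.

φ(RHHHHHHHHHHHHHHH) expands symbol-by-symbol to RH HH HH HH HH HH HH HH HH HH HH HH HH HH HH HH; joining the 16 pieces gives the next term.

RHHHHHHHHHHHHHHHHHHHHHHHHHHHHHHH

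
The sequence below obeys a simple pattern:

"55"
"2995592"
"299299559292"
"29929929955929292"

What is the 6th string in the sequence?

Every step adds 299 to the front and 92 to the end of the previous string.
From 29929929955929292, 2 further steps: 29929929955929292 → 2992992992995592929292 → (answer).

299299299299299559292929292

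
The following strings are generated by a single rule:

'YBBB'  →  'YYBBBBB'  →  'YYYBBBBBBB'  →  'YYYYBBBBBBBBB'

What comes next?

YYYYYBBBBBBBBBBB

Term n consists of n Y's, followed by 2n+1 B's (n = 1, 2, …).
At n = 5 the blocks have lengths 5, 11.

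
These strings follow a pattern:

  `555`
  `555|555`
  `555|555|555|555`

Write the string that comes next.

Every step duplicates the string with '|' between the halves.
Doubling 555|555|555|555 with '|' between the halves:

555|555|555|555|555|555|555|555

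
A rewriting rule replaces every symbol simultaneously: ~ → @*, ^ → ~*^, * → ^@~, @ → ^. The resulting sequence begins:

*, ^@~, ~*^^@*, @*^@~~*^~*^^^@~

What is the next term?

Rewriting the 15 symbols of @*^@~~*^~*^^^@~ one by one yields ^ ^@~ ~*^ ^ @* @* ^@~ ~*^ @* ^@~ ~*^ ~*^ ~*^ ^ @*; concatenated:

^^@~~*^^@*@*^@~~*^@*^@~~*^~*^~*^^@*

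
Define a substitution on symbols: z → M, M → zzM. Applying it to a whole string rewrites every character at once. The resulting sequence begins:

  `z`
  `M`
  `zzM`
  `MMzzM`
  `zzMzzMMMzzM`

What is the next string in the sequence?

MMzzMMMzzMzzMzzMMMzzM

Expanding zzMzzMMMzzM: z→M, z→M, M→zzM, z→M, z→M, M→zzM, M→zzM, M→zzM, z→M, z→M, M→zzM. Concatenated: M M zzM M M zzM zzM zzM M M zzM.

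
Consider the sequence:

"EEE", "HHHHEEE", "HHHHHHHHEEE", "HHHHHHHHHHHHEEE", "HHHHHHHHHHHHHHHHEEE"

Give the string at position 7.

HHHHHHHHHHHHHHHHHHHHHHHHEEE

The strings grow by a fixed prefix HHHH each time.
From HHHHHHHHHHHHHHHHEEE, 2 further steps: HHHHHHHHHHHHHHHHEEE → HHHHHHHHHHHHHHHHHHHHEEE → (answer).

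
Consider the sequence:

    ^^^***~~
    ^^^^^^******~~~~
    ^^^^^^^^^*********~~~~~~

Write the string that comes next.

^^^^^^^^^^^^************~~~~~~~~

Reading off run lengths: ^ runs 3, 6, 9; * runs 3, 6, 9; ~ runs 2, 4, 6 — each is linear in n (n = 1, 2, …).
Setting n = 4 gives 12, 12, 8 characters in each block.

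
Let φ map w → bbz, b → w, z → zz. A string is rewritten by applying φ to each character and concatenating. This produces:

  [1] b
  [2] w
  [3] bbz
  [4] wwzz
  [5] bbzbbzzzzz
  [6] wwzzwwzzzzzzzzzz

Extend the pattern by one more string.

φ(wwzzwwzzzzzzzzzz) expands symbol-by-symbol to bbz bbz zz zz bbz bbz zz zz zz zz zz zz zz zz zz zz; joining the 16 pieces gives the next term.

bbzbbzzzzzbbzbbzzzzzzzzzzzzzzzzzzzzz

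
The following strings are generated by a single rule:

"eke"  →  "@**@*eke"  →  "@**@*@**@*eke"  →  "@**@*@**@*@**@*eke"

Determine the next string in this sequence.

@**@*@**@*@**@*@**@*eke

Every step adds @**@* at the front: s(k+1) = @**@*·s(k).
So the next term is @**@*·@**@*@**@*@**@*eke.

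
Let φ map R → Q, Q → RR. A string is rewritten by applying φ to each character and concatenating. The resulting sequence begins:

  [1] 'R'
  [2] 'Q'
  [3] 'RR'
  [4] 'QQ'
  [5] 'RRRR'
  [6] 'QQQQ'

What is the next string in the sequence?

Rewriting each symbol of QQQQ: Q→RR, Q→RR, Q→RR, Q→RR, which concatenates to RR RR RR RR.

RRRRRRRR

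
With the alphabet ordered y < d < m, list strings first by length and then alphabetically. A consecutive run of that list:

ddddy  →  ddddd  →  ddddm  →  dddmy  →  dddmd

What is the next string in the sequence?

dddmm

The successor of dddmd increments the rightmost position that isn't already m and resets every position after it to y.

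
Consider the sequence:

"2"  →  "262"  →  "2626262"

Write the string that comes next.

s(k+1) = s(k)·6·s(k) — each term doubles the last with '6' between the halves.
So the next term is two copies of 2626262 with '6' between the halves.

262626262626262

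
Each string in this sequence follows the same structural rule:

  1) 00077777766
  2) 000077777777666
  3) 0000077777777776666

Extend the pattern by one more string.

00000077777777777766666

The n-th term is n 0's then 2n 7's then n-1 6's, where the shown terms are n = 3, 4, 5.
For the next term, n = 6, so the run lengths are 6, 12, 5.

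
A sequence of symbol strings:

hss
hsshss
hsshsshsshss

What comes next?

Every step duplicates the string.
One more doubling of hsshsshsshss gives the answer.

hsshsshsshsshsshsshsshss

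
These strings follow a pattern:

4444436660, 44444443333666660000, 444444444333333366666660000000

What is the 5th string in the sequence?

44444444444443333333333333666666666660000000000000

The n-th term is 2n+3 4's then 3n-2 3's then 2n+1 6's then 3n-2 0's (n = 1, 2, …).
At n = 5 the blocks have lengths 13, 13, 11, 13.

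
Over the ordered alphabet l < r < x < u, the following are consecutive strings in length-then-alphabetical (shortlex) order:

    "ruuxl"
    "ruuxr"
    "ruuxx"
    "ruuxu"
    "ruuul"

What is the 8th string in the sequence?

Continuing the enumeration 3 steps past ruuul: ruuul → ruuur → ruuux → (answer).

ruuuu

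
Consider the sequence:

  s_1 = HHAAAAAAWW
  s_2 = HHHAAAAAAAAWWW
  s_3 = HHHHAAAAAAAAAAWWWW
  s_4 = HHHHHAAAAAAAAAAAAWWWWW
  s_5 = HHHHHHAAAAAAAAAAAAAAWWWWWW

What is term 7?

HHHHHHHHAAAAAAAAAAAAAAAAAAWWWWWWWW

Reading off run lengths: H runs 2, 3, 4, 5, 6; A runs 6, 8, 10, 12, 14; W runs 2, 3, 4, 5, 6 — each is linear in n, where the shown terms are n = 2, 3, 4, 5, 6.
Setting n = 8 gives 8, 18, 8 characters in each block.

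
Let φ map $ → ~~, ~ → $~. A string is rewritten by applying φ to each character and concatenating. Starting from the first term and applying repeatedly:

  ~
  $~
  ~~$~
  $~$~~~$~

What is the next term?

~~$~~~$~$~$~~~$~

Expanding $~$~~~$~: $→~~, ~→$~, $→~~, ~→$~, ~→$~, ~→$~, $→~~, ~→$~. Concatenated: ~~ $~ ~~ $~ $~ $~ ~~ $~.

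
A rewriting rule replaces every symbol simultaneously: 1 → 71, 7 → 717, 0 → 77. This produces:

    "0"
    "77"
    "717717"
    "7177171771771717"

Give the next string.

717717177177171771717717717177177171771717

Applying the rule to each of the 16 symbols of 7177171771771717 gives the pieces 717 71 717 717 71 717 71 717 717 71 717 717 71 717 71 717, which concatenate to the answer.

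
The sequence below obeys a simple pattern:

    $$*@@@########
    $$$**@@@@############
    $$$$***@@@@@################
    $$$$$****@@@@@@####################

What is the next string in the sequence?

$$$$$$*****@@@@@@@########################

The n-th term is n $'s then n-1 *'s then n+1 @'s then 4n #'s, where the shown terms are n = 2, 3, 4, 5.
At n = 6 the blocks have lengths 6, 5, 7, 24.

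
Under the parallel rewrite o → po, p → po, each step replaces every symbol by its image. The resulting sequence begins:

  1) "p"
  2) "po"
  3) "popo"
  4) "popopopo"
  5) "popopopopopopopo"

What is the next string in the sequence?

Rewriting the 16 symbols of popopopopopopopo one by one yields po po po po po po po po po po po po po po po po; concatenated:

popopopopopopopopopopopopopopopo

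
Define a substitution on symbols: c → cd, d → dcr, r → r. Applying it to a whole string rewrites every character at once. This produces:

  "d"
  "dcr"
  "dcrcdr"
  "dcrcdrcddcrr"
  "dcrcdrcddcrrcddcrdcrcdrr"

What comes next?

Replace each of the 24 characters of dcrcdrcddcrrcddcrdcrcdrr in place — dcr cd r cd dcr r cd dcr dcr cd r r cd dcr dcr cd r dcr cd r cd dcr r r — and concatenate.

dcrcdrcddcrrcddcrdcrcdrrcddcrdcrcdrdcrcdrcddcrrr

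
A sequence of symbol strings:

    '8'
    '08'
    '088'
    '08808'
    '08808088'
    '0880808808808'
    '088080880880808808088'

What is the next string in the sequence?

This is a Fibonacci-style word recurrence s(k) = s(k−1)·s(k−2): e.g. 08·8 = 088.
The next term joins 088080880880808808088 and 0880808808808.

0880808808808088080880880808808808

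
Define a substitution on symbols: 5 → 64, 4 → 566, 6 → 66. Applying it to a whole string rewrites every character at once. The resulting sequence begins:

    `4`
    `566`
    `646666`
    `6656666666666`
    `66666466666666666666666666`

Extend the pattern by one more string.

Replace each of the 26 characters of 66666466666666666666666666 in place — 66 66 66 66 66 566 66 66 66 66 66 66 66 66 66 66 66 66 66 66 66 66 66 66 66 66 — and concatenate.

66666666665666666666666666666666666666666666666666666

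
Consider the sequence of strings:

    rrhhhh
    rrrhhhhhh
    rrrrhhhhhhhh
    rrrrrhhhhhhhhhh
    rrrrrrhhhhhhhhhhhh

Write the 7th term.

rrrrrrrrhhhhhhhhhhhhhhhh

Reading off run lengths: r runs 2, 3, 4, 5, 6; h runs 4, 6, 8, 10, 12 — each is linear in n (n = 1, 2, …).
At n = 7 the blocks have lengths 8, 16.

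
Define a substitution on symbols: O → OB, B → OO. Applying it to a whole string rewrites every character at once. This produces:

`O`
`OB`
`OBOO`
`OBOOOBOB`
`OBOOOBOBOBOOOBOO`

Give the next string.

Replace each of the 16 characters of OBOOOBOBOBOOOBOO in place — OB OO OB OB OB OO OB OO OB OO OB OB OB OO OB OB — and concatenate.

OBOOOBOBOBOOOBOOOBOOOBOBOBOOOBOB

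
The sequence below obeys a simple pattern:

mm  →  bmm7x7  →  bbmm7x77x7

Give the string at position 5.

Each term wraps the previous one in b on the left and 7x7 on the right.
From bbmm7x77x7, 2 further steps: bbmm7x77x7 → bbbmm7x77x77x7 → (answer).

bbbbmm7x77x77x77x7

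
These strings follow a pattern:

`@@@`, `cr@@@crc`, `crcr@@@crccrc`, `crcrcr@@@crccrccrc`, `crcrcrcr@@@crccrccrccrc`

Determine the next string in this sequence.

crcrcrcrcr@@@crccrccrccrccrc

Each term wraps the previous one in cr on the left and crc on the right.
So the next term is cr·crcrcrcr@@@crccrccrccrc·crc.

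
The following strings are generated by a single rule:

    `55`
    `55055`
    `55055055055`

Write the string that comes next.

Each string is two copies of the previous one joined by '0'.
So the next term is two copies of 55055055055 with '0' between the halves.

55055055055055055055055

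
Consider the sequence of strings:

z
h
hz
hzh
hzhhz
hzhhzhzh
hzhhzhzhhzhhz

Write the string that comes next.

hzhhzhzhhzhhzhzhhzhzh

This is a Fibonacci-style word recurrence s(k) = s(k−1)·s(k−2): e.g. h·z = hz.
So term 8 is hzhhzhzhhzhhz·hzhhzhzh.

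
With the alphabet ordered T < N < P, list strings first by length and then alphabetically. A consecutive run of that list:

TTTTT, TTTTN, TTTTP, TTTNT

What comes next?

Find the rightmost character of TTTNT below P, bump it to the next letter, and reset everything to its right to T.

TTTNN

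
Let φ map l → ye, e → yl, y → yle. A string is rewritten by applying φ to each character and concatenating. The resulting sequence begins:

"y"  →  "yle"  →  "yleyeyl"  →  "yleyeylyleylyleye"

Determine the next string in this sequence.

φ(yleyeylyleylyleye) expands symbol-by-symbol to yle ye yl yle yl yle ye yle ye yl yle ye yle ye yl yle yl; joining the 17 pieces gives the next term.

yleyeylyleylyleyeyleyeylyleyeyleyeylyleyl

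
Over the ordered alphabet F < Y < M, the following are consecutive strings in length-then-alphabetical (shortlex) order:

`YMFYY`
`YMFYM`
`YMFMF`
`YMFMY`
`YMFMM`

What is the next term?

YMYFF

Find the rightmost character of YMFMM below M, bump it to the next letter, and reset everything to its right to F.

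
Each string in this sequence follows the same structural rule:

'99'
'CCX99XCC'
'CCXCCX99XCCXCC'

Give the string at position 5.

Each term wraps the previous one in CCX on the left and XCC on the right.
From CCXCCX99XCCXCC, 2 further steps: CCXCCX99XCCXCC → CCXCCXCCX99XCCXCCXCC → (answer).

CCXCCXCCXCCX99XCCXCCXCCXCC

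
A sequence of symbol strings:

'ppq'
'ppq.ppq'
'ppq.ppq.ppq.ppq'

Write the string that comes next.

ppq.ppq.ppq.ppq.ppq.ppq.ppq.ppq

s(k+1) = s(k)·.·s(k) — each term doubles the last with '.' between the halves.
One more doubling of ppq.ppq.ppq.ppq gives the answer.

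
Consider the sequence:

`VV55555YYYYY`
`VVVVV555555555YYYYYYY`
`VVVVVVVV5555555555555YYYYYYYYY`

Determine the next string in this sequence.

The n-th term is 3n-1 V's then 4n+1 5's then 2n+3 Y's (n = 1, 2, …).
At n = 4 the blocks have lengths 11, 17, 11.

VVVVVVVVVVV55555555555555555YYYYYYYYYYY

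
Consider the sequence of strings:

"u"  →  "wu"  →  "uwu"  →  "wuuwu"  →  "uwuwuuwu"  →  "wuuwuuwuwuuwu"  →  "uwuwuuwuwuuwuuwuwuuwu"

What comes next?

wuuwuuwuwuuwuuwuwuuwuwuuwuuwuwuuwu

This is a Fibonacci-style word recurrence s(k) = s(k−2)·s(k−1): e.g. u·wu = uwu.
So term 8 is wuuwuuwuwuuwu·uwuwuuwuwuuwuuwuwuuwu.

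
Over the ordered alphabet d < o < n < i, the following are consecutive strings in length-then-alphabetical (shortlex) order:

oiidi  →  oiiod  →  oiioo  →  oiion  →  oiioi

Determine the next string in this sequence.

The successor of oiioi increments the rightmost position that isn't already i and resets every position after it to d.

oiind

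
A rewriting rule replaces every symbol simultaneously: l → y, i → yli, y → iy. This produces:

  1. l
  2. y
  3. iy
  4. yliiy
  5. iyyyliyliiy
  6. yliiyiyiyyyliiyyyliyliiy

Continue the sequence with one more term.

Rewriting the 24 symbols of yliiyiyiyyyliiyyyliyliiy one by one yields iy y yli yli iy yli iy yli iy iy iy y yli yli iy iy iy y yli iy y yli yli iy; concatenated:

iyyyliyliiyyliiyyliiyiyiyyyliyliiyiyiyyyliiyyyliyliiy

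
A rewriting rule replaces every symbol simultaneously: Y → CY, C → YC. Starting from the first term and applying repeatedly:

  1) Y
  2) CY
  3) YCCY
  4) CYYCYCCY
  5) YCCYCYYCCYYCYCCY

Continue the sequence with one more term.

Replace each of the 16 characters of YCCYCYYCCYYCYCCY in place — CY YC YC CY YC CY CY YC YC CY CY YC CY YC YC CY — and concatenate.

CYYCYCCYYCCYCYYCYCCYCYYCCYYCYCCY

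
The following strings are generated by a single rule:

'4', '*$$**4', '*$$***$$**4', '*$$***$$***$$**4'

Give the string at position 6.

Each term is the previous one with *$$** prepended.
From *$$***$$***$$**4, 2 further steps: *$$***$$***$$**4 → *$$***$$***$$***$$**4 → (answer).

*$$***$$***$$***$$***$$**4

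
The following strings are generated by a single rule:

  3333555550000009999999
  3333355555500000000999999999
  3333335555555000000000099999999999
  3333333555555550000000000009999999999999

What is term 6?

3333333335555555555000000000000000099999999999999999

The n-th term is n+1 3's then n+2 5's then 2n 0's then 2n+1 9's, where the shown terms are n = 3, 4, 5, 6.
Setting n = 8 gives 9, 10, 16, 17 characters in each block.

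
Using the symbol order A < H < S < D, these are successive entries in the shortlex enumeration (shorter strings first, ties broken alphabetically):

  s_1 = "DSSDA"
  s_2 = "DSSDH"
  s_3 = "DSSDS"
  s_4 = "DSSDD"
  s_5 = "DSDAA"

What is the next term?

The successor of DSDAA increments the rightmost position that isn't already D and resets every position after it to A.

DSDAH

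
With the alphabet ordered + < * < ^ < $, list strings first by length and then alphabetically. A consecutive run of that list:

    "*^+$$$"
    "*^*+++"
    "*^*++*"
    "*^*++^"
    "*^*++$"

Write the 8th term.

*^*+*^

Advancing 3 positions from *^*++$ through *^*++$ → *^*+*+ → *^*+** reaches term 8.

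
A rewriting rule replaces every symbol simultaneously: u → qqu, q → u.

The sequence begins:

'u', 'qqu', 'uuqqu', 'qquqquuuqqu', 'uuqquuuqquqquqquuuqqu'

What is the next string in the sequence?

qquqquuuqquqquqquuuqquuuqquuuqquqquqquuuqqu

Replace each of the 21 characters of uuqquuuqquqquqquuuqqu in place — qqu qqu u u qqu qqu qqu u u qqu u u qqu u u qqu qqu qqu u u qqu — and concatenate.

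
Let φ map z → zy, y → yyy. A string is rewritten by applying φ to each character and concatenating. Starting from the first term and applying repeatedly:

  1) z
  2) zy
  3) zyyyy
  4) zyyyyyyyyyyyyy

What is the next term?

Rewriting the 14 symbols of zyyyyyyyyyyyyy one by one yields zy yyy yyy yyy yyy yyy yyy yyy yyy yyy yyy yyy yyy yyy; concatenated:

zyyyyyyyyyyyyyyyyyyyyyyyyyyyyyyyyyyyyyyyy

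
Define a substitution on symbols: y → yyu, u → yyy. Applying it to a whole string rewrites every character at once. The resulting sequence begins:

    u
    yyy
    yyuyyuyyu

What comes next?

yyuyyuyyyyyuyyuyyyyyuyyuyyy

Rewriting each symbol of yyuyyuyyu: y→yyu, y→yyu, u→yyy, y→yyu, y→yyu, u→yyy, y→yyu, y→yyu, u→yyy, which concatenates to yyu yyu yyy yyu yyu yyy yyu yyu yyy.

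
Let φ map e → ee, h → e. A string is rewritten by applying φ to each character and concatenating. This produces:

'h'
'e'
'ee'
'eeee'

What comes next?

eeeeeeee

Rewriting each symbol of eeee: e→ee, e→ee, e→ee, e→ee, which concatenates to ee ee ee ee.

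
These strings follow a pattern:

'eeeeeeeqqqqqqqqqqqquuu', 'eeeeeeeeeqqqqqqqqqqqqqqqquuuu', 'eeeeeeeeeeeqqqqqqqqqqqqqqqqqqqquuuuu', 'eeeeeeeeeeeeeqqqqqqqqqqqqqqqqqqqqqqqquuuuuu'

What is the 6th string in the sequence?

eeeeeeeeeeeeeeeeeqqqqqqqqqqqqqqqqqqqqqqqqqqqqqqqquuuuuuuu

Each string has the form e^{2n+1} q^{4n} u^{n}, where the shown terms are n = 3, 4, 5, 6.
For term 6, n = 8, so the run lengths are 17, 32, 8.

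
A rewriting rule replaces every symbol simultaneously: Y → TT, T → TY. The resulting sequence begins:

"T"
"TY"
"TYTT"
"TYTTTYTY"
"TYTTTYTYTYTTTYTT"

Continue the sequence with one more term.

TYTTTYTYTYTTTYTTTYTTTYTYTYTTTYTY

Applying the rule to each of the 16 symbols of TYTTTYTYTYTTTYTT gives the pieces TY TT TY TY TY TT TY TT TY TT TY TY TY TT TY TY, which concatenate to the answer.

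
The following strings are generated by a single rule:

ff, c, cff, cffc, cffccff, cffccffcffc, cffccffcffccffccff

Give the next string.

From term 3 onward, concatenate the last term with the second-to-last: c·ff = cff, cff·c = cffc, …
The next term joins cffccffcffccffccff and cffccffcffc.

cffccffcffccffccffcffccffcffc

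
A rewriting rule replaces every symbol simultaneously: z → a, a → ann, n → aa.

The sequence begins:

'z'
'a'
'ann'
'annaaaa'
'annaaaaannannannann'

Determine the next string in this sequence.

Rewriting the 19 symbols of annaaaaannannannann one by one yields ann aa aa ann ann ann ann ann aa aa ann aa aa ann aa aa ann aa aa; concatenated:

annaaaaannannannannannaaaaannaaaaannaaaaannaaaa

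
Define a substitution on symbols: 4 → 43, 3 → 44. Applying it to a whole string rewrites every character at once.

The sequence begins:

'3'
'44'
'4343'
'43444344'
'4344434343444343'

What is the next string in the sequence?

43444343434443444344434343444344

Replace each of the 16 characters of 4344434343444343 in place — 43 44 43 43 43 44 43 44 43 44 43 43 43 44 43 44 — and concatenate.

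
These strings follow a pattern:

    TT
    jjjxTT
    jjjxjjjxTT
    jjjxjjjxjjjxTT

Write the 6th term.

Each term is the previous one with jjjx prepended.
From jjjxjjjxjjjxTT, 2 further steps: jjjxjjjxjjjxTT → jjjxjjjxjjjxjjjxTT → (answer).

jjjxjjjxjjjxjjjxjjjxTT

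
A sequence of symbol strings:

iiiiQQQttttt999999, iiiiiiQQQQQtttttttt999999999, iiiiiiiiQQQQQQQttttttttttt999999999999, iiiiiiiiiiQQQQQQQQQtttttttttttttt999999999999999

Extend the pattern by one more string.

iiiiiiiiiiiiQQQQQQQQQQQttttttttttttttttt999999999999999999

The n-th term is 2n+2 i's then 2n+1 Q's then 3n+2 t's then 3n+3 9's (n = 1, 2, …).
Setting n = 5 gives 12, 11, 17, 18 characters in each block.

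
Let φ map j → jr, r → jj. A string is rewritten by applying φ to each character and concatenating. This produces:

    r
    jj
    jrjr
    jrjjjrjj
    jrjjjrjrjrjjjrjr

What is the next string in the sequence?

φ(jrjjjrjrjrjjjrjr) expands symbol-by-symbol to jr jj jr jr jr jj jr jj jr jj jr jr jr jj jr jj; joining the 16 pieces gives the next term.

jrjjjrjrjrjjjrjjjrjjjrjrjrjjjrjj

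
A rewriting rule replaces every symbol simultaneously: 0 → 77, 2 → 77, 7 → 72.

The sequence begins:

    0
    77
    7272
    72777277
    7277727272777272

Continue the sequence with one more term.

72777272727772777277727272777277

Replace each of the 16 characters of 7277727272777272 in place — 72 77 72 72 72 77 72 77 72 77 72 72 72 77 72 77 — and concatenate.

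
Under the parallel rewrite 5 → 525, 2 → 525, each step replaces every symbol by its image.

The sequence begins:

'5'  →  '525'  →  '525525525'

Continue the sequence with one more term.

Rewriting each symbol of 525525525: 5→525, 2→525, 5→525, 5→525, 2→525, 5→525, 5→525, 2→525, 5→525, which concatenates to 525 525 525 525 525 525 525 525 525.

525525525525525525525525525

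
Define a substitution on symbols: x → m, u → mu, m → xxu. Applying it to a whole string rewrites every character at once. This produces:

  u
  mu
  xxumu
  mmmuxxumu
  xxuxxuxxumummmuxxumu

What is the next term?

Rewriting the 20 symbols of xxuxxuxxumummmuxxumu one by one yields m m mu m m mu m m mu xxu mu xxu xxu xxu mu m m mu xxu mu; concatenated:

mmmummmummmuxxumuxxuxxuxxumummmuxxumu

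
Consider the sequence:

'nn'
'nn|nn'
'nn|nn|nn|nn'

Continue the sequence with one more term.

s(k+1) = s(k)·|·s(k) — each term doubles the last with '|' between the halves.
Doubling nn|nn|nn|nn with '|' between the halves:

nn|nn|nn|nn|nn|nn|nn|nn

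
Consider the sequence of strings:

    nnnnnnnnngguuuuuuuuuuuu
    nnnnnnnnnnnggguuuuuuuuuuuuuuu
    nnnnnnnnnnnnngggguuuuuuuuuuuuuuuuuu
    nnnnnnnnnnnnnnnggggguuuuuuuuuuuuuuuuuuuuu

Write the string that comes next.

nnnnnnnnnnnnnnnnngggggguuuuuuuuuuuuuuuuuuuuuuuu

Reading off run lengths: n runs 9, 11, 13, 15; g runs 2, 3, 4, 5; u runs 12, 15, 18, 21 — each is linear in n, where the shown terms are n = 3, 4, 5, 6.
Setting n = 7 gives 17, 6, 24 characters in each block.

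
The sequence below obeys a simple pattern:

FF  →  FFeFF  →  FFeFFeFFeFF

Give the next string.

FFeFFeFFeFFeFFeFFeFFeFF

s(k+1) = s(k)·e·s(k) — each term doubles the last with 'e' between the halves.
So the next term is two copies of FFeFFeFFeFF with 'e' between the halves.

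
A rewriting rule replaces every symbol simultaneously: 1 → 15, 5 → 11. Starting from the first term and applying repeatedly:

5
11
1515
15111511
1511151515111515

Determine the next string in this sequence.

φ(1511151515111515) expands symbol-by-symbol to 15 11 15 15 15 11 15 11 15 11 15 15 15 11 15 11; joining the 16 pieces gives the next term.

15111515151115111511151515111511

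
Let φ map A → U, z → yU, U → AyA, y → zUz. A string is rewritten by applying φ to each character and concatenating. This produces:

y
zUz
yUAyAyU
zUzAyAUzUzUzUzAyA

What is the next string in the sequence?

yUAyAyUUzUzUAyAyUAyAyUAyAyUAyAyUUzUzU

φ(zUzAyAUzUzUzUzAyA) expands symbol-by-symbol to yU AyA yU U zUz U AyA yU AyA yU AyA yU AyA yU U zUz U; joining the 17 pieces gives the next term.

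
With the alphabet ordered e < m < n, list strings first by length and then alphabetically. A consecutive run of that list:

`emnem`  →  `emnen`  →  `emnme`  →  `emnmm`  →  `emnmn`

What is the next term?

emnne

Treat emnmn as a base-3 numeral over the given alphabet and add one, carrying through any trailing n's.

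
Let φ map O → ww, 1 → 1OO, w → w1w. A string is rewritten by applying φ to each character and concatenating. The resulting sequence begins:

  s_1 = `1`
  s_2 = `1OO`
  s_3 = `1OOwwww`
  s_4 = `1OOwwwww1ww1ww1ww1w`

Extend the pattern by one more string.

1OOwwwww1ww1ww1ww1ww1w1OOw1ww1w1OOw1ww1w1OOw1ww1w1OOw1w

Replace each of the 19 characters of 1OOwwwww1ww1ww1ww1w in place — 1OO ww ww w1w w1w w1w w1w w1w 1OO w1w w1w 1OO w1w w1w 1OO w1w w1w 1OO w1w — and concatenate.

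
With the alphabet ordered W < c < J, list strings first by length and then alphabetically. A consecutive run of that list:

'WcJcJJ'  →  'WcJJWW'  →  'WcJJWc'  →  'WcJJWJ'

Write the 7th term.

Continuing the enumeration 3 steps past WcJJWJ: WcJJWJ → WcJJcW → WcJJcc → (answer).

WcJJcJ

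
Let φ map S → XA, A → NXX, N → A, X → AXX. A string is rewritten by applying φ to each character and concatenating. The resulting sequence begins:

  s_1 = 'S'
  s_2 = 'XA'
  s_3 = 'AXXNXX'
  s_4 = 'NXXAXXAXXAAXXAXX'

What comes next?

Replace each of the 16 characters of NXXAXXAXXAAXXAXX in place — A AXX AXX NXX AXX AXX NXX AXX AXX NXX NXX AXX AXX NXX AXX AXX — and concatenate.

AAXXAXXNXXAXXAXXNXXAXXAXXNXXNXXAXXAXXNXXAXXAXX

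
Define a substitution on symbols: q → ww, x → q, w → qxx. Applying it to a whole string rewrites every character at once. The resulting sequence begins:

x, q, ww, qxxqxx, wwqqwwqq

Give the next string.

Rewriting each symbol of wwqqwwqq: w→qxx, w→qxx, q→ww, q→ww, w→qxx, w→qxx, q→ww, q→ww, which concatenates to qxx qxx ww ww qxx qxx ww ww.

qxxqxxwwwwqxxqxxwwww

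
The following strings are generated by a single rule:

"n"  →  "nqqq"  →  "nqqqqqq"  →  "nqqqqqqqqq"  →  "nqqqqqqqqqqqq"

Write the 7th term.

nqqqqqqqqqqqqqqqqqq

Each term is the previous one with qqq appended.
From nqqqqqqqqqqqq, 2 further steps: nqqqqqqqqqqqq → nqqqqqqqqqqqqqqq → (answer).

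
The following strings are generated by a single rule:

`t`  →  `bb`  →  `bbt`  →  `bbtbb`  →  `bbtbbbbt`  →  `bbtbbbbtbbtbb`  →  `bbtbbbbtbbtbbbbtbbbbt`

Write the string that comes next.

Each term (from the third on) is the previous term followed by the one before it: term 3 = bb·t = bbt.
Continuing: bbtbbbbtbbtbbbbtbbbbt · bbtbbbbtbbtbb gives term 8.

bbtbbbbtbbtbbbbtbbbbtbbtbbbbtbbtbb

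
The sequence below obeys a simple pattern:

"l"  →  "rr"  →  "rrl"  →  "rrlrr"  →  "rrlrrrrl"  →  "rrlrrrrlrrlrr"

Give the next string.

rrlrrrrlrrlrrrrlrrrrl

From term 3 onward, concatenate the last term with the second-to-last: rr·l = rrl, rrl·rr = rrlrr, …
So term 7 is rrlrrrrlrrlrr·rrlrrrrl.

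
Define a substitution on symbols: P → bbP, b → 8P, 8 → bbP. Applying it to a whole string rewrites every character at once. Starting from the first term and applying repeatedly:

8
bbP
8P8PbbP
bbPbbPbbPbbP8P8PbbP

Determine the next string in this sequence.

Applying the rule to each of the 19 symbols of bbPbbPbbPbbP8P8PbbP gives the pieces 8P 8P bbP 8P 8P bbP 8P 8P bbP 8P 8P bbP bbP bbP bbP bbP 8P 8P bbP, which concatenate to the answer.

8P8PbbP8P8PbbP8P8PbbP8P8PbbPbbPbbPbbPbbP8P8PbbP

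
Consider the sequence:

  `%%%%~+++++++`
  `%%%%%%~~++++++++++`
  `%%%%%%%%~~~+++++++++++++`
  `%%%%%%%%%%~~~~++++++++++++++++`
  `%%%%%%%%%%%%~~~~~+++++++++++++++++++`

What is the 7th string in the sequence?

%%%%%%%%%%%%%%%%~~~~~~~+++++++++++++++++++++++++

The n-th term is 2n %'s then n-1 ~'s then 3n+1 +'s, where the shown terms are n = 2, 3, 4, 5, 6.
For term 7, n = 8, so the run lengths are 16, 7, 25.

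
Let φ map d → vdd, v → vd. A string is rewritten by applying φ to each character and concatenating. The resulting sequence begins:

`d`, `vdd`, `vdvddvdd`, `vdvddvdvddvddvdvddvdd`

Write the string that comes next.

Applying the rule to each of the 21 symbols of vdvddvdvddvddvdvddvdd gives the pieces vd vdd vd vdd vdd vd vdd vd vdd vdd vd vdd vdd vd vdd vd vdd vdd vd vdd vdd, which concatenate to the answer.

vdvddvdvddvddvdvddvdvddvddvdvddvddvdvddvdvddvddvdvddvdd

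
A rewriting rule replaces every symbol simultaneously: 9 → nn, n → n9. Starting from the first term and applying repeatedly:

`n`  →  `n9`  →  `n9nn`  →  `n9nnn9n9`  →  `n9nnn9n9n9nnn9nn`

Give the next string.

Replace each of the 16 characters of n9nnn9n9n9nnn9nn in place — n9 nn n9 n9 n9 nn n9 nn n9 nn n9 n9 n9 nn n9 n9 — and concatenate.

n9nnn9n9n9nnn9nnn9nnn9n9n9nnn9n9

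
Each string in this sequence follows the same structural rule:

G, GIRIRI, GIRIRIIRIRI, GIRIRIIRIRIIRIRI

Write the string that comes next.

Every step adds IRIRI to the end: s(k+1) = s(k)·IRIRI.
One more step from GIRIRIIRIRIIRIRI gives the answer.

GIRIRIIRIRIIRIRIIRIRI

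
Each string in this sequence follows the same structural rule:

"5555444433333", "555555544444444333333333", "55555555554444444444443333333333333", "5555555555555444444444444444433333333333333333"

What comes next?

Each string has the form 5^{3n+1} 4^{4n} 3^{4n+1} (n = 1, 2, …).
Setting n = 5 gives 16, 20, 21 characters in each block.

555555555555555544444444444444444444333333333333333333333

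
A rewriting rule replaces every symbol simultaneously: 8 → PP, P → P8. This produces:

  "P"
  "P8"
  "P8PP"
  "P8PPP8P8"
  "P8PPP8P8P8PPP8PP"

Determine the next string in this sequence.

Replace each of the 16 characters of P8PPP8P8P8PPP8PP in place — P8 PP P8 P8 P8 PP P8 PP P8 PP P8 P8 P8 PP P8 P8 — and concatenate.

P8PPP8P8P8PPP8PPP8PPP8P8P8PPP8P8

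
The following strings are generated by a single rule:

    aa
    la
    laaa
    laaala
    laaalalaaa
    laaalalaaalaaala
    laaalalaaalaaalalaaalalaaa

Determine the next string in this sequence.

laaalalaaalaaalalaaalalaaalaaalalaaalaaala

Each term (from the third on) is the previous term followed by the one before it: term 3 = la·aa = laaa.
So term 8 is laaalalaaalaaalalaaalalaaa·laaalalaaalaaala.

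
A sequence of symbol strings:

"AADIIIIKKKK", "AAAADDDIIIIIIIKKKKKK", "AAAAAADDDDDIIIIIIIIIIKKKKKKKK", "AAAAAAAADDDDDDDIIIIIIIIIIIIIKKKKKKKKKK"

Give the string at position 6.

AAAAAAAAAAAADDDDDDDDDDDIIIIIIIIIIIIIIIIIIIKKKKKKKKKKKKKK

Reading off run lengths: A runs 2, 4, 6, 8; D runs 1, 3, 5, 7; I runs 4, 7, 10, 13; K runs 4, 6, 8, 10 — each is linear in n (n = 1, 2, …).
At n = 6 the blocks have lengths 12, 11, 19, 14.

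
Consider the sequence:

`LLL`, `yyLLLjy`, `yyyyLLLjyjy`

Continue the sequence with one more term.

s(k+1) = yy·s(k)·jy, so each term gains yy as a prefix and jy as a suffix.
So the next term is yy·yyyyLLLjyjy·jy.

yyyyyyLLLjyjyjy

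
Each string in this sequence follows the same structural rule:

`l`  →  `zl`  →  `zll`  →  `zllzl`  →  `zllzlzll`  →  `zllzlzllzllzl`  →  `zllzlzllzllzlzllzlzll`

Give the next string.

This is a Fibonacci-style word recurrence s(k) = s(k−1)·s(k−2): e.g. zl·l = zll.
Continuing: zllzlzllzllzlzllzlzll · zllzlzllzllzl gives term 8.

zllzlzllzllzlzllzlzllzllzlzllzllzl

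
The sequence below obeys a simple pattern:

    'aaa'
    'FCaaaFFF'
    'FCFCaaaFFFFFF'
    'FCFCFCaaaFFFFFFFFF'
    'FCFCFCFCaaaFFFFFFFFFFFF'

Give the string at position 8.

Each term wraps the previous one in FC on the left and FFF on the right.
From FCFCFCFCaaaFFFFFFFFFFFF, 3 further steps: FCFCFCFCaaaFFFFFFFFFFFF → FCFCFCFCFCaaaFFFFFFFFFFFFFFF → FCFCFCFCFCFCaaaFFFFFFFFFFFFFFFFFF → (answer).

FCFCFCFCFCFCFCaaaFFFFFFFFFFFFFFFFFFFFF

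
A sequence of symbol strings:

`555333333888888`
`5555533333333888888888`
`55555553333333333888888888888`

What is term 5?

Each string has the form 5^{2n-1} 3^{2n+2} 8^{3n}, where the shown terms are n = 2, 3, 4.
Setting n = 6 gives 11, 14, 18 characters in each block.

5555555555533333333333333888888888888888888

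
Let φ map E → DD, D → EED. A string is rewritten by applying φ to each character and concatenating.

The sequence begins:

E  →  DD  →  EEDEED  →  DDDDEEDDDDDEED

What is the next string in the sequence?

Rewriting the 14 symbols of DDDDEEDDDDDEED one by one yields EED EED EED EED DD DD EED EED EED EED EED DD DD EED; concatenated:

EEDEEDEEDEEDDDDDEEDEEDEEDEEDEEDDDDDEED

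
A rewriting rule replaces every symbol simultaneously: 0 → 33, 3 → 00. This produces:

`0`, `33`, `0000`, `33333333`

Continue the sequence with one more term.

Apply φ to 33333333 symbol by symbol: 3→00, 3→00, 3→00, 3→00, 3→00, 3→00, 3→00, 3→00; joined: 00 00 00 00 00 00 00 00.

0000000000000000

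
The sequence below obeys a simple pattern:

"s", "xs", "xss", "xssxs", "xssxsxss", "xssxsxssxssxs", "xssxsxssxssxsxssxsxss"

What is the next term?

xssxsxssxssxsxssxsxssxssxsxssxssxs

Each term (from the third on) is the previous term followed by the one before it: term 3 = xs·s = xss.
Continuing: xssxsxssxssxsxssxsxss · xssxsxssxssxs gives term 8.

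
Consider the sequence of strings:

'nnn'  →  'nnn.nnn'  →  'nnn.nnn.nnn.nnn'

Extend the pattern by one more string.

s(k+1) = s(k)·.·s(k) — each term doubles the last with '.' between the halves.
Doubling nnn.nnn.nnn.nnn with '.' between the halves:

nnn.nnn.nnn.nnn.nnn.nnn.nnn.nnn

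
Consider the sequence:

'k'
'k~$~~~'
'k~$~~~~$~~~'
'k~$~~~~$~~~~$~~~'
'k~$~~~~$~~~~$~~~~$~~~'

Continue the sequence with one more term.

Every step adds ~$~~~ to the end: s(k+1) = s(k)·~$~~~.
One more step from k~$~~~~$~~~~$~~~~$~~~ gives the answer.

k~$~~~~$~~~~$~~~~$~~~~$~~~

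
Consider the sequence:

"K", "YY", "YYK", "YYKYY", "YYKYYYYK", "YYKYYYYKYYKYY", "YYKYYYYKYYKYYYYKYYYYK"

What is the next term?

This is a Fibonacci-style word recurrence s(k) = s(k−1)·s(k−2): e.g. YY·K = YYK.
So term 8 is YYKYYYYKYYKYYYYKYYYYK·YYKYYYYKYYKYY.

YYKYYYYKYYKYYYYKYYYYKYYKYYYYKYYKYY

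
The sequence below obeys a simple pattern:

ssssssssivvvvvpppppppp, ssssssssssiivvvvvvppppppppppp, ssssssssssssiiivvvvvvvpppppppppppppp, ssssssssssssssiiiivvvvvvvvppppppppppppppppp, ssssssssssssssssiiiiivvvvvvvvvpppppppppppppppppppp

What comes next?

Reading off run lengths: s runs 8, 10, 12, 14, 16; i runs 1, 2, 3, 4, 5; v runs 5, 6, 7, 8, 9; p runs 8, 11, 14, 17, 20 — each is linear in n, where the shown terms are n = 3, 4, 5, 6, 7.
For the next term, n = 8, so the run lengths are 18, 6, 10, 23.

ssssssssssssssssssiiiiiivvvvvvvvvvppppppppppppppppppppppp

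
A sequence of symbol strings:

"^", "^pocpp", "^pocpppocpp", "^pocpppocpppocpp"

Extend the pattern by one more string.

^pocpppocpppocpppocpp

The strings grow by a fixed suffix pocpp each time.
One more step from ^pocpppocpppocpp gives the answer.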